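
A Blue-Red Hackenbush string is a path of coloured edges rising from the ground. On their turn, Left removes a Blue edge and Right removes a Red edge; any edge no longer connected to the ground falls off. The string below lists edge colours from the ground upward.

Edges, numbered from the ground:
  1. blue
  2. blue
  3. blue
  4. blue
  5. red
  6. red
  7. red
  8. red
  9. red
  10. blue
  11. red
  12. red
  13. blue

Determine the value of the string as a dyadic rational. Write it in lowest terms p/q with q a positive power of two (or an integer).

edge 1 of 13 (blue): { 0 | none } => 1
edge 2 of 13 (blue): { 0,1 | none } => 2
edge 3 of 13 (blue): { 0,1,2 | none } => 3
edge 4 of 13 (blue): { 0,1,2,3 | none } => 4
edge 5 of 13 (red): { 0,1,2,3 | 4 } => 7/2
edge 6 of 13 (red): { 0,1,2,3 | 7/2,4 } => 13/4
edge 7 of 13 (red): { 0,1,2,3 | 13/4,7/2,4 } => 25/8
edge 8 of 13 (red): { 0,1,2,3 | 25/8,13/4,7/2,4 } => 49/16
edge 9 of 13 (red): { 0,1,2,3 | 49/16,25/8,13/4,7/2,4 } => 97/32
edge 10 of 13 (blue): { 0,1,2,3,97/32 | 49/16,25/8,13/4,7/2,4 } => 195/64
edge 11 of 13 (red): { 0,1,2,3,97/32 | 195/64,49/16,25/8,13/4,7/2,4 } => 389/128
edge 12 of 13 (red): { 0,1,2,3,97/32 | 389/128,195/64,49/16,25/8,13/4,7/2,4 } => 777/256
edge 13 of 13 (blue): { 0,1,2,3,97/32,777/256 | 389/128,195/64,49/16,25/8,13/4,7/2,4 } => 1555/512

1555/512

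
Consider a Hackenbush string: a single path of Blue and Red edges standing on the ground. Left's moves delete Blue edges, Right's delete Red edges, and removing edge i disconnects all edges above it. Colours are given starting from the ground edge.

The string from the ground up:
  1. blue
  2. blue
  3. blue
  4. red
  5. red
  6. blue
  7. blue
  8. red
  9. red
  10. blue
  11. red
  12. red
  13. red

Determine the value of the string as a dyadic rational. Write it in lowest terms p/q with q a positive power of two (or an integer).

Recurse on prefixes of the 13-edge string blue blue blue red red blue blue red red blue red red red:
G(b) = { 0 | (no moves) } so 1
G(bb) = { 0, 1 | (no moves) } so 2
G(bbb) = { 0, 1, 2 | (no moves) } so 3
G(bbbr) = { 0, 1, 2 | 3 } so 5/2
G(bbbrr) = { 0, 1, 2 | 5/2, 3 } so 9/4
G(bbbrrb) = { 0, 1, 2, 9/4 | 5/2, 3 } so 19/8
G(bbbrrbb) = { 0, 1, 2, 9/4, 19/8 | 5/2, 3 } so 39/16
G(bbbrrbbr) = { 0, 1, 2, 9/4, 19/8 | 39/16, 5/2, 3 } so 77/32
G(bbbrrbbrr) = { 0, 1, 2, 9/4, 19/8 | 77/32, 39/16, 5/2, 3 } so 153/64
G(bbbrrbbrrb) = { 0, 1, 2, 9/4, 19/8, 153/64 | 77/32, 39/16, 5/2, 3 } so 307/128
G(bbbrrbbrrbr) = { 0, 1, 2, 9/4, 19/8, 153/64 | 307/128, 77/32, 39/16, 5/2, 3 } so 613/256
G(bbbrrbbrrbrr) = { 0, 1, 2, 9/4, 19/8, 153/64 | 613/256, 307/128, 77/32, 39/16, 5/2, 3 } so 1225/512
G(bbbrrbbrrbrrr) = { 0, 1, 2, 9/4, 19/8, 153/64 | 1225/512, 613/256, 307/128, 77/32, 39/16, 5/2, 3 } so 2449/1024

2449/1024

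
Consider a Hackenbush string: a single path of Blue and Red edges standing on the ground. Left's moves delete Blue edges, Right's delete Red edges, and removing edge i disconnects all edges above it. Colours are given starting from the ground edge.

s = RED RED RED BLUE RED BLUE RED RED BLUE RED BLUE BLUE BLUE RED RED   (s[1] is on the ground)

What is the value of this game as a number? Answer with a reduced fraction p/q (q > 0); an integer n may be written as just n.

step 1: add RED to get R; options L={ — } R={ 0 } → -1
step 2: add RED to get RR; options L={ — } R={ -1, 0 } → -2
step 3: add RED to get RRR; options L={ — } R={ -2, -1, 0 } → -3
step 4: add BLUE to get RRRB; options L={ -3 } R={ -2, -1, 0 } → -5/2
step 5: add RED to get RRRBR; options L={ -3 } R={ -5/2, -2, -1, 0 } → -11/4
step 6: add BLUE to get RRRBRB; options L={ -3, -11/4 } R={ -5/2, -2, -1, 0 } → -21/8
step 7: add RED to get RRRBRBR; options L={ -3, -11/4 } R={ -21/8, -5/2, -2, -1, 0 } → -43/16
step 8: add RED to get RRRBRBRR; options L={ -3, -11/4 } R={ -43/16, -21/8, -5/2, -2, -1, 0 } → -87/32
step 9: add BLUE to get RRRBRBRRB; options L={ -3, -11/4, -87/32 } R={ -43/16, -21/8, -5/2, -2, -1, 0 } → -173/64
step 10: add RED to get RRRBRBRRBR; options L={ -3, -11/4, -87/32 } R={ -173/64, -43/16, -21/8, -5/2, -2, -1, 0 } → -347/128
step 11: add BLUE to get RRRBRBRRBRB; options L={ -3, -11/4, -87/32, -347/128 } R={ -173/64, -43/16, -21/8, -5/2, -2, -1, 0 } → -693/256
step 12: add BLUE to get RRRBRBRRBRBB; options L={ -3, -11/4, -87/32, -347/128, -693/256 } R={ -173/64, -43/16, -21/8, -5/2, -2, -1, 0 } → -1385/512
step 13: add BLUE to get RRRBRBRRBRBBB; options L={ -3, -11/4, -87/32, -347/128, -693/256, -1385/512 } R={ -173/64, -43/16, -21/8, -5/2, -2, -1, 0 } → -2769/1024
step 14: add RED to get RRRBRBRRBRBBBR; options L={ -3, -11/4, -87/32, -347/128, -693/256, -1385/512 } R={ -2769/1024, -173/64, -43/16, -21/8, -5/2, -2, -1, 0 } → -5539/2048
step 15: add RED to get RRRBRBRRBRBBBRR; options L={ -3, -11/4, -87/32, -347/128, -693/256, -1385/512 } R={ -5539/2048, -2769/1024, -173/64, -43/16, -21/8, -5/2, -2, -1, 0 } → -11079/4096

-11079/4096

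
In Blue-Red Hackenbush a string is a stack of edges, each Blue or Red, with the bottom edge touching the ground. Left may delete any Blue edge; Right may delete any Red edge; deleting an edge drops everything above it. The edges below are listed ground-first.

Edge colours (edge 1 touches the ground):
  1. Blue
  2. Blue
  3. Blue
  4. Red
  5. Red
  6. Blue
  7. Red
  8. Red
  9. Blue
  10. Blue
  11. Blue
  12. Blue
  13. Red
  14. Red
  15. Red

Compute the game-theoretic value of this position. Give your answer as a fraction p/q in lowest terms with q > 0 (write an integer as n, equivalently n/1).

9457/4096

Prefix values for Blue Blue Blue Red Red Blue Red Red Blue Blue Blue Blue Red Red Red via {L|R} + simplicity:
G(B) = { 0 | — } => 1
G(BB) = { 0 1 | — } => 2
G(BBB) = { 0 1 2 | — } => 3
G(BBBR) = { 0 1 2 | 3 } => 5/2
G(BBBRR) = { 0 1 2 | 5/2 3 } => 9/4
G(BBBRRB) = { 0 1 2 9/4 | 5/2 3 } => 19/8
G(BBBRRBR) = { 0 1 2 9/4 | 19/8 5/2 3 } => 37/16
G(BBBRRBRR) = { 0 1 2 9/4 | 37/16 19/8 5/2 3 } => 73/32
G(BBBRRBRRB) = { 0 1 2 9/4 73/32 | 37/16 19/8 5/2 3 } => 147/64
G(BBBRRBRRBB) = { 0 1 2 9/4 73/32 147/64 | 37/16 19/8 5/2 3 } => 295/128
G(BBBRRBRRBBB) = { 0 1 2 9/4 73/32 147/64 295/128 | 37/16 19/8 5/2 3 } => 591/256
G(BBBRRBRRBBBB) = { 0 1 2 9/4 73/32 147/64 295/128 591/256 | 37/16 19/8 5/2 3 } => 1183/512
G(BBBRRBRRBBBBR) = { 0 1 2 9/4 73/32 147/64 295/128 591/256 | 1183/512 37/16 19/8 5/2 3 } => 2365/1024
G(BBBRRBRRBBBBRR) = { 0 1 2 9/4 73/32 147/64 295/128 591/256 | 2365/1024 1183/512 37/16 19/8 5/2 3 } => 4729/2048
G(BBBRRBRRBBBBRRR) = { 0 1 2 9/4 73/32 147/64 295/128 591/256 | 4729/2048 2365/1024 1183/512 37/16 19/8 5/2 3 } => 9457/4096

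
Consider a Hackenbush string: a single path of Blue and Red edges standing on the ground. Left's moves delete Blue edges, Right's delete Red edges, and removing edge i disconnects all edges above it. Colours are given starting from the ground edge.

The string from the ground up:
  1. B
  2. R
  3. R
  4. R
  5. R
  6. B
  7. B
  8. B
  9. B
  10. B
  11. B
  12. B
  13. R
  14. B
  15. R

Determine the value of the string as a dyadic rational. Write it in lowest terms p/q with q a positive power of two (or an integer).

Prefix values for B R R R R B B B B B B B R B R via {L|R} + simplicity:
1 of 15 · B · max L 0 · min R +∞ → 1
2 of 15 · BR · max L 0 · min R 1 → 1/2
3 of 15 · BRR · max L 0 · min R 1/2 → 1/4
4 of 15 · BRRR · max L 0 · min R 1/4 → 1/8
5 of 15 · BRRRR · max L 0 · min R 1/8 → 1/16
6 of 15 · BRRRRB · max L 1/16 · min R 1/8 → 3/32
7 of 15 · BRRRRBB · max L 3/32 · min R 1/8 → 7/64
8 of 15 · BRRRRBBB · max L 7/64 · min R 1/8 → 15/128
9 of 15 · BRRRRBBBB · max L 15/128 · min R 1/8 → 31/256
10 of 15 · BRRRRBBBBB · max L 31/256 · min R 1/8 → 63/512
11 of 15 · BRRRRBBBBBB · max L 63/512 · min R 1/8 → 127/1024
12 of 15 · BRRRRBBBBBBB · max L 127/1024 · min R 1/8 → 255/2048
13 of 15 · BRRRRBBBBBBBR · max L 127/1024 · min R 255/2048 → 509/4096
14 of 15 · BRRRRBBBBBBBRB · max L 509/4096 · min R 255/2048 → 1019/8192
15 of 15 · BRRRRBBBBBBBRBR · max L 509/4096 · min R 1019/8192 → 2037/16384

2037/16384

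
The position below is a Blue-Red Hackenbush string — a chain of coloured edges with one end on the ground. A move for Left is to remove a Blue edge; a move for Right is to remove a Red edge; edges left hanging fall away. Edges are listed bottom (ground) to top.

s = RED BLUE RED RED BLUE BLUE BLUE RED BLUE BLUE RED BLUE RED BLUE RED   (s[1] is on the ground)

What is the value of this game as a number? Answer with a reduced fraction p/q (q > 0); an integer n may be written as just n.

-12587/16384

Recurse on prefixes of the 15-edge string RED BLUE RED RED BLUE BLUE BLUE RED BLUE BLUE RED BLUE RED BLUE RED:
step 1: add RED to get R; options L={ — } R={ 0 } → -1
step 2: add BLUE to get RB; options L={ -1 } R={ 0 } → -1/2
step 3: add RED to get RBR; options L={ -1 } R={ -1/2,0 } → -3/4
step 4: add RED to get RBRR; options L={ -1 } R={ -3/4,-1/2,0 } → -7/8
step 5: add BLUE to get RBRRB; options L={ -1,-7/8 } R={ -3/4,-1/2,0 } → -13/16
step 6: add BLUE to get RBRRBB; options L={ -1,-7/8,-13/16 } R={ -3/4,-1/2,0 } → -25/32
step 7: add BLUE to get RBRRBBB; options L={ -1,-7/8,-13/16,-25/32 } R={ -3/4,-1/2,0 } → -49/64
step 8: add RED to get RBRRBBBR; options L={ -1,-7/8,-13/16,-25/32 } R={ -49/64,-3/4,-1/2,0 } → -99/128
step 9: add BLUE to get RBRRBBBRB; options L={ -1,-7/8,-13/16,-25/32,-99/128 } R={ -49/64,-3/4,-1/2,0 } → -197/256
step 10: add BLUE to get RBRRBBBRBB; options L={ -1,-7/8,-13/16,-25/32,-99/128,-197/256 } R={ -49/64,-3/4,-1/2,0 } → -393/512
step 11: add RED to get RBRRBBBRBBR; options L={ -1,-7/8,-13/16,-25/32,-99/128,-197/256 } R={ -393/512,-49/64,-3/4,-1/2,0 } → -787/1024
step 12: add BLUE to get RBRRBBBRBBRB; options L={ -1,-7/8,-13/16,-25/32,-99/128,-197/256,-787/1024 } R={ -393/512,-49/64,-3/4,-1/2,0 } → -1573/2048
step 13: add RED to get RBRRBBBRBBRBR; options L={ -1,-7/8,-13/16,-25/32,-99/128,-197/256,-787/1024 } R={ -1573/2048,-393/512,-49/64,-3/4,-1/2,0 } → -3147/4096
step 14: add BLUE to get RBRRBBBRBBRBRB; options L={ -1,-7/8,-13/16,-25/32,-99/128,-197/256,-787/1024,-3147/4096 } R={ -1573/2048,-393/512,-49/64,-3/4,-1/2,0 } → -6293/8192
step 15: add RED to get RBRRBBBRBBRBRBR; options L={ -1,-7/8,-13/16,-25/32,-99/128,-197/256,-787/1024,-3147/4096 } R={ -6293/8192,-1573/2048,-393/512,-49/64,-3/4,-1/2,0 } → -12587/16384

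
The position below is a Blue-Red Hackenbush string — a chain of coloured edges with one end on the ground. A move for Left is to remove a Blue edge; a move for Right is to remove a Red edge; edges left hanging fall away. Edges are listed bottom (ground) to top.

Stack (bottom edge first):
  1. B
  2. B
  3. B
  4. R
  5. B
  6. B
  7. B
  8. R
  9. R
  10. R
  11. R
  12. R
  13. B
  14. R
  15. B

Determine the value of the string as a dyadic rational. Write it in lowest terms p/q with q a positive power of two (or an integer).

11787/4096

Recurse on prefixes of the 15-edge string B B B R B B B R R R R R B R B:
B: Left { 0 }, Right {  } so simplest 1
BB: Left { 0, 1 }, Right {  } so simplest 2
BBB: Left { 0, 1, 2 }, Right {  } so simplest 3
BBBR: Left { 0, 1, 2 }, Right { 3 } so simplest 5/2
BBBRB: Left { 0, 1, 2, 5/2 }, Right { 3 } so simplest 11/4
BBBRBB: Left { 0, 1, 2, 5/2, 11/4 }, Right { 3 } so simplest 23/8
BBBRBBB: Left { 0, 1, 2, 5/2, 11/4, 23/8 }, Right { 3 } so simplest 47/16
BBBRBBBR: Left { 0, 1, 2, 5/2, 11/4, 23/8 }, Right { 47/16, 3 } so simplest 93/32
BBBRBBBRR: Left { 0, 1, 2, 5/2, 11/4, 23/8 }, Right { 93/32, 47/16, 3 } so simplest 185/64
BBBRBBBRRR: Left { 0, 1, 2, 5/2, 11/4, 23/8 }, Right { 185/64, 93/32, 47/16, 3 } so simplest 369/128
BBBRBBBRRRR: Left { 0, 1, 2, 5/2, 11/4, 23/8 }, Right { 369/128, 185/64, 93/32, 47/16, 3 } so simplest 737/256
BBBRBBBRRRRR: Left { 0, 1, 2, 5/2, 11/4, 23/8 }, Right { 737/256, 369/128, 185/64, 93/32, 47/16, 3 } so simplest 1473/512
BBBRBBBRRRRRB: Left { 0, 1, 2, 5/2, 11/4, 23/8, 1473/512 }, Right { 737/256, 369/128, 185/64, 93/32, 47/16, 3 } so simplest 2947/1024
BBBRBBBRRRRRBR: Left { 0, 1, 2, 5/2, 11/4, 23/8, 1473/512 }, Right { 2947/1024, 737/256, 369/128, 185/64, 93/32, 47/16, 3 } so simplest 5893/2048
BBBRBBBRRRRRBRB: Left { 0, 1, 2, 5/2, 11/4, 23/8, 1473/512, 5893/2048 }, Right { 2947/1024, 737/256, 369/128, 185/64, 93/32, 47/16, 3 } so simplest 11787/4096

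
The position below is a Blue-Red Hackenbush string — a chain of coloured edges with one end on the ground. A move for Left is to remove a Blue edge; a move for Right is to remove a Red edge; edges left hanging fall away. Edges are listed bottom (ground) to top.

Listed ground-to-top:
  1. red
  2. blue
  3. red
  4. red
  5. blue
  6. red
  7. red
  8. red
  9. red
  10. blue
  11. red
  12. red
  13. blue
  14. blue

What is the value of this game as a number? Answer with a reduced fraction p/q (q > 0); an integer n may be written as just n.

1 of 14 · r · max L −∞ · min R 0 — -1
2 of 14 · rb · max L -1 · min R 0 — -1/2
3 of 14 · rbr · max L -1 · min R -1/2 — -3/4
4 of 14 · rbrr · max L -1 · min R -3/4 — -7/8
5 of 14 · rbrrb · max L -7/8 · min R -3/4 — -13/16
6 of 14 · rbrrbr · max L -7/8 · min R -13/16 — -27/32
7 of 14 · rbrrbrr · max L -7/8 · min R -27/32 — -55/64
8 of 14 · rbrrbrrr · max L -7/8 · min R -55/64 — -111/128
9 of 14 · rbrrbrrrr · max L -7/8 · min R -111/128 — -223/256
10 of 14 · rbrrbrrrrb · max L -223/256 · min R -111/128 — -445/512
11 of 14 · rbrrbrrrrbr · max L -223/256 · min R -445/512 — -891/1024
12 of 14 · rbrrbrrrrbrr · max L -223/256 · min R -891/1024 — -1783/2048
13 of 14 · rbrrbrrrrbrrb · max L -1783/2048 · min R -891/1024 — -3565/4096
14 of 14 · rbrrbrrrrbrrbb · max L -3565/4096 · min R -891/1024 — -7129/8192

-7129/8192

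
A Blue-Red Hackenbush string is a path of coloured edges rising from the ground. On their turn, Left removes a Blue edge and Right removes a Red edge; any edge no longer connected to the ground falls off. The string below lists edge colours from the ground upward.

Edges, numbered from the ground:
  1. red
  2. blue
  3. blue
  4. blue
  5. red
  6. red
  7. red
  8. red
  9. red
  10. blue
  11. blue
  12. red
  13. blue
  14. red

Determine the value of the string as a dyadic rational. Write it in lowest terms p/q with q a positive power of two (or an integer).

-1995/8192

1 of 14 · r · max L −∞ · min R 0 so -1
2 of 14 · rb · max L -1 · min R 0 so -1/2
3 of 14 · rbb · max L -1/2 · min R 0 so -1/4
4 of 14 · rbbb · max L -1/4 · min R 0 so -1/8
5 of 14 · rbbbr · max L -1/4 · min R -1/8 so -3/16
6 of 14 · rbbbrr · max L -1/4 · min R -3/16 so -7/32
7 of 14 · rbbbrrr · max L -1/4 · min R -7/32 so -15/64
8 of 14 · rbbbrrrr · max L -1/4 · min R -15/64 so -31/128
9 of 14 · rbbbrrrrr · max L -1/4 · min R -31/128 so -63/256
10 of 14 · rbbbrrrrrb · max L -63/256 · min R -31/128 so -125/512
11 of 14 · rbbbrrrrrbb · max L -125/512 · min R -31/128 so -249/1024
12 of 14 · rbbbrrrrrbbr · max L -125/512 · min R -249/1024 so -499/2048
13 of 14 · rbbbrrrrrbbrb · max L -499/2048 · min R -249/1024 so -997/4096
14 of 14 · rbbbrrrrrbbrbr · max L -499/2048 · min R -997/4096 so -1995/8192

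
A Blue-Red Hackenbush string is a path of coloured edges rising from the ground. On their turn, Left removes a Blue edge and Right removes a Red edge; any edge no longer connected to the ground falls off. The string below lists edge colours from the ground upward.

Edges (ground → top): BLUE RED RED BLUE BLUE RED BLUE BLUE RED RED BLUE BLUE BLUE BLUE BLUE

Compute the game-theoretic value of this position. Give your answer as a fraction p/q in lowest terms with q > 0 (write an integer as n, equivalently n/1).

6975/16384

v(B) = { 0 | (no moves) } ⇒ 1
v(BR) = { 0 | 1 } ⇒ 1/2
v(BRR) = { 0 | 1/2,1 } ⇒ 1/4
v(BRRB) = { 0,1/4 | 1/2,1 } ⇒ 3/8
v(BRRBB) = { 0,1/4,3/8 | 1/2,1 } ⇒ 7/16
v(BRRBBR) = { 0,1/4,3/8 | 7/16,1/2,1 } ⇒ 13/32
v(BRRBBRB) = { 0,1/4,3/8,13/32 | 7/16,1/2,1 } ⇒ 27/64
v(BRRBBRBB) = { 0,1/4,3/8,13/32,27/64 | 7/16,1/2,1 } ⇒ 55/128
v(BRRBBRBBR) = { 0,1/4,3/8,13/32,27/64 | 55/128,7/16,1/2,1 } ⇒ 109/256
v(BRRBBRBBRR) = { 0,1/4,3/8,13/32,27/64 | 109/256,55/128,7/16,1/2,1 } ⇒ 217/512
v(BRRBBRBBRRB) = { 0,1/4,3/8,13/32,27/64,217/512 | 109/256,55/128,7/16,1/2,1 } ⇒ 435/1024
v(BRRBBRBBRRBB) = { 0,1/4,3/8,13/32,27/64,217/512,435/1024 | 109/256,55/128,7/16,1/2,1 } ⇒ 871/2048
v(BRRBBRBBRRBBB) = { 0,1/4,3/8,13/32,27/64,217/512,435/1024,871/2048 | 109/256,55/128,7/16,1/2,1 } ⇒ 1743/4096
v(BRRBBRBBRRBBBB) = { 0,1/4,3/8,13/32,27/64,217/512,435/1024,871/2048,1743/4096 | 109/256,55/128,7/16,1/2,1 } ⇒ 3487/8192
v(BRRBBRBBRRBBBBB) = { 0,1/4,3/8,13/32,27/64,217/512,435/1024,871/2048,1743/4096,3487/8192 | 109/256,55/128,7/16,1/2,1 } ⇒ 6975/16384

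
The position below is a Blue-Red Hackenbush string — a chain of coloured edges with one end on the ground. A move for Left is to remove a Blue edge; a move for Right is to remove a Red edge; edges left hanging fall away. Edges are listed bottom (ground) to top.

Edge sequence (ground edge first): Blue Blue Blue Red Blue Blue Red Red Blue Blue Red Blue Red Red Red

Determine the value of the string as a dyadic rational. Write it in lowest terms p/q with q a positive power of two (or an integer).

B: Left { 0 }, Right { ∅ } ⇒ simplest 1
BB: Left { 0, 1 }, Right { ∅ } ⇒ simplest 2
BBB: Left { 0, 1, 2 }, Right { ∅ } ⇒ simplest 3
BBBR: Left { 0, 1, 2 }, Right { 3 } ⇒ simplest 5/2
BBBRB: Left { 0, 1, 2, 5/2 }, Right { 3 } ⇒ simplest 11/4
BBBRBB: Left { 0, 1, 2, 5/2, 11/4 }, Right { 3 } ⇒ simplest 23/8
BBBRBBR: Left { 0, 1, 2, 5/2, 11/4 }, Right { 23/8, 3 } ⇒ simplest 45/16
BBBRBBRR: Left { 0, 1, 2, 5/2, 11/4 }, Right { 45/16, 23/8, 3 } ⇒ simplest 89/32
BBBRBBRRB: Left { 0, 1, 2, 5/2, 11/4, 89/32 }, Right { 45/16, 23/8, 3 } ⇒ simplest 179/64
BBBRBBRRBB: Left { 0, 1, 2, 5/2, 11/4, 89/32, 179/64 }, Right { 45/16, 23/8, 3 } ⇒ simplest 359/128
BBBRBBRRBBR: Left { 0, 1, 2, 5/2, 11/4, 89/32, 179/64 }, Right { 359/128, 45/16, 23/8, 3 } ⇒ simplest 717/256
BBBRBBRRBBRB: Left { 0, 1, 2, 5/2, 11/4, 89/32, 179/64, 717/256 }, Right { 359/128, 45/16, 23/8, 3 } ⇒ simplest 1435/512
BBBRBBRRBBRBR: Left { 0, 1, 2, 5/2, 11/4, 89/32, 179/64, 717/256 }, Right { 1435/512, 359/128, 45/16, 23/8, 3 } ⇒ simplest 2869/1024
BBBRBBRRBBRBRR: Left { 0, 1, 2, 5/2, 11/4, 89/32, 179/64, 717/256 }, Right { 2869/1024, 1435/512, 359/128, 45/16, 23/8, 3 } ⇒ simplest 5737/2048
BBBRBBRRBBRBRRR: Left { 0, 1, 2, 5/2, 11/4, 89/32, 179/64, 717/256 }, Right { 5737/2048, 2869/1024, 1435/512, 359/128, 45/16, 23/8, 3 } ⇒ simplest 11473/4096

11473/4096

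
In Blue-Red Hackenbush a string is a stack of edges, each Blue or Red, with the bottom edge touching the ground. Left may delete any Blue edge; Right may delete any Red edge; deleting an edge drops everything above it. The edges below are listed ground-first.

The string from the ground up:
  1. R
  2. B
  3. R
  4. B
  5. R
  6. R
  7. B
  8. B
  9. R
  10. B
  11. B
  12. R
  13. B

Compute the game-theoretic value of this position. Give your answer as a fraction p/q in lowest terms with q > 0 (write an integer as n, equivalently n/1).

-2853/4096

Recurse on prefixes of the 13-edge string R B R B R R B B R B B R B:
1 of 13 · R · max L −∞ · min R 0 — -1
2 of 13 · RB · max L -1 · min R 0 — -1/2
3 of 13 · RBR · max L -1 · min R -1/2 — -3/4
4 of 13 · RBRB · max L -3/4 · min R -1/2 — -5/8
5 of 13 · RBRBR · max L -3/4 · min R -5/8 — -11/16
6 of 13 · RBRBRR · max L -3/4 · min R -11/16 — -23/32
7 of 13 · RBRBRRB · max L -23/32 · min R -11/16 — -45/64
8 of 13 · RBRBRRBB · max L -45/64 · min R -11/16 — -89/128
9 of 13 · RBRBRRBBR · max L -45/64 · min R -89/128 — -179/256
10 of 13 · RBRBRRBBRB · max L -179/256 · min R -89/128 — -357/512
11 of 13 · RBRBRRBBRBB · max L -357/512 · min R -89/128 — -713/1024
12 of 13 · RBRBRRBBRBBR · max L -357/512 · min R -713/1024 — -1427/2048
13 of 13 · RBRBRRBBRBBRB · max L -1427/2048 · min R -713/1024 — -2853/4096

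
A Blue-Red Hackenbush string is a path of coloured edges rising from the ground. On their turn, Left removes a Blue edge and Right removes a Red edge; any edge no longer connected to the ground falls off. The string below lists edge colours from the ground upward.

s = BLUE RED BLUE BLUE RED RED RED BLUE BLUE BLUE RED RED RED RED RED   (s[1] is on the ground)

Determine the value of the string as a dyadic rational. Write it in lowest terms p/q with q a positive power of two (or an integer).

g(B) = { 0 | (no moves) } → 1
g(BR) = { 0 | 1 } → 1/2
g(BRB) = { 0,1/2 | 1 } → 3/4
g(BRBB) = { 0,1/2,3/4 | 1 } → 7/8
g(BRBBR) = { 0,1/2,3/4 | 7/8,1 } → 13/16
g(BRBBRR) = { 0,1/2,3/4 | 13/16,7/8,1 } → 25/32
g(BRBBRRR) = { 0,1/2,3/4 | 25/32,13/16,7/8,1 } → 49/64
g(BRBBRRRB) = { 0,1/2,3/4,49/64 | 25/32,13/16,7/8,1 } → 99/128
g(BRBBRRRBB) = { 0,1/2,3/4,49/64,99/128 | 25/32,13/16,7/8,1 } → 199/256
g(BRBBRRRBBB) = { 0,1/2,3/4,49/64,99/128,199/256 | 25/32,13/16,7/8,1 } → 399/512
g(BRBBRRRBBBR) = { 0,1/2,3/4,49/64,99/128,199/256 | 399/512,25/32,13/16,7/8,1 } → 797/1024
g(BRBBRRRBBBRR) = { 0,1/2,3/4,49/64,99/128,199/256 | 797/1024,399/512,25/32,13/16,7/8,1 } → 1593/2048
g(BRBBRRRBBBRRR) = { 0,1/2,3/4,49/64,99/128,199/256 | 1593/2048,797/1024,399/512,25/32,13/16,7/8,1 } → 3185/4096
g(BRBBRRRBBBRRRR) = { 0,1/2,3/4,49/64,99/128,199/256 | 3185/4096,1593/2048,797/1024,399/512,25/32,13/16,7/8,1 } → 6369/8192
g(BRBBRRRBBBRRRRR) = { 0,1/2,3/4,49/64,99/128,199/256 | 6369/8192,3185/4096,1593/2048,797/1024,399/512,25/32,13/16,7/8,1 } → 12737/16384

12737/16384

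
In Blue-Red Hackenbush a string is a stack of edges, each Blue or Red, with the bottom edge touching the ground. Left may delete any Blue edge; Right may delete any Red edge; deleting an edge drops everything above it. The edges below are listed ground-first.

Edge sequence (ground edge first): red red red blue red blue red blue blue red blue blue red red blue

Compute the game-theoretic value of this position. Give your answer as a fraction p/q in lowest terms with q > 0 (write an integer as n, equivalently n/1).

g(r) = { none | 0 } = -1
g(rr) = { none | -1; 0 } = -2
g(rrr) = { none | -2; -1; 0 } = -3
g(rrrb) = { -3 | -2; -1; 0 } = -5/2
g(rrrbr) = { -3 | -5/2; -2; -1; 0 } = -11/4
g(rrrbrb) = { -3; -11/4 | -5/2; -2; -1; 0 } = -21/8
g(rrrbrbr) = { -3; -11/4 | -21/8; -5/2; -2; -1; 0 } = -43/16
g(rrrbrbrb) = { -3; -11/4; -43/16 | -21/8; -5/2; -2; -1; 0 } = -85/32
g(rrrbrbrbb) = { -3; -11/4; -43/16; -85/32 | -21/8; -5/2; -2; -1; 0 } = -169/64
g(rrrbrbrbbr) = { -3; -11/4; -43/16; -85/32 | -169/64; -21/8; -5/2; -2; -1; 0 } = -339/128
g(rrrbrbrbbrb) = { -3; -11/4; -43/16; -85/32; -339/128 | -169/64; -21/8; -5/2; -2; -1; 0 } = -677/256
g(rrrbrbrbbrbb) = { -3; -11/4; -43/16; -85/32; -339/128; -677/256 | -169/64; -21/8; -5/2; -2; -1; 0 } = -1353/512
g(rrrbrbrbbrbbr) = { -3; -11/4; -43/16; -85/32; -339/128; -677/256 | -1353/512; -169/64; -21/8; -5/2; -2; -1; 0 } = -2707/1024
g(rrrbrbrbbrbbrr) = { -3; -11/4; -43/16; -85/32; -339/128; -677/256 | -2707/1024; -1353/512; -169/64; -21/8; -5/2; -2; -1; 0 } = -5415/2048
g(rrrbrbrbbrbbrrb) = { -3; -11/4; -43/16; -85/32; -339/128; -677/256; -5415/2048 | -2707/1024; -1353/512; -169/64; -21/8; -5/2; -2; -1; 0 } = -10829/4096

-10829/4096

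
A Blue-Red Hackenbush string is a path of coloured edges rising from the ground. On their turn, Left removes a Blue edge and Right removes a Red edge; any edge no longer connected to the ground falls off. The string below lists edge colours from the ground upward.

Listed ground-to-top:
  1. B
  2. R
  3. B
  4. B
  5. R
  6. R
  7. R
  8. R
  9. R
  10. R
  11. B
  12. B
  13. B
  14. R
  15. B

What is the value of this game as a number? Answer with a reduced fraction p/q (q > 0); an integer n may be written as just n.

Recurse on prefixes of the 15-edge string B R B B R R R R R R B B B R B:
1 of 15 · B · max L 0 · min R +∞ → 1
2 of 15 · BR · max L 0 · min R 1 → 1/2
3 of 15 · BRB · max L 1/2 · min R 1 → 3/4
4 of 15 · BRBB · max L 3/4 · min R 1 → 7/8
5 of 15 · BRBBR · max L 3/4 · min R 7/8 → 13/16
6 of 15 · BRBBRR · max L 3/4 · min R 13/16 → 25/32
7 of 15 · BRBBRRR · max L 3/4 · min R 25/32 → 49/64
8 of 15 · BRBBRRRR · max L 3/4 · min R 49/64 → 97/128
9 of 15 · BRBBRRRRR · max L 3/4 · min R 97/128 → 193/256
10 of 15 · BRBBRRRRRR · max L 3/4 · min R 193/256 → 385/512
11 of 15 · BRBBRRRRRRB · max L 385/512 · min R 193/256 → 771/1024
12 of 15 · BRBBRRRRRRBB · max L 771/1024 · min R 193/256 → 1543/2048
13 of 15 · BRBBRRRRRRBBB · max L 1543/2048 · min R 193/256 → 3087/4096
14 of 15 · BRBBRRRRRRBBBR · max L 1543/2048 · min R 3087/4096 → 6173/8192
15 of 15 · BRBBRRRRRRBBBRB · max L 6173/8192 · min R 3087/4096 → 12347/16384

12347/16384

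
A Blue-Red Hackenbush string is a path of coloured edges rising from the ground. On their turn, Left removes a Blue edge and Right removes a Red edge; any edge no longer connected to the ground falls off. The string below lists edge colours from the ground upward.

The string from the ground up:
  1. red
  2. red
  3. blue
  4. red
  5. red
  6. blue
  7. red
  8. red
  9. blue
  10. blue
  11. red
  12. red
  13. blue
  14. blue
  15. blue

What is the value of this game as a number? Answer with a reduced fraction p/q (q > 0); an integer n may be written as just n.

edge 1 of 15 (red): { ∅ | 0 } ⇒ -1
edge 2 of 15 (red): { ∅ | -1, 0 } ⇒ -2
edge 3 of 15 (blue): { -2 | -1, 0 } ⇒ -3/2
edge 4 of 15 (red): { -2 | -3/2, -1, 0 } ⇒ -7/4
edge 5 of 15 (red): { -2 | -7/4, -3/2, -1, 0 } ⇒ -15/8
edge 6 of 15 (blue): { -2, -15/8 | -7/4, -3/2, -1, 0 } ⇒ -29/16
edge 7 of 15 (red): { -2, -15/8 | -29/16, -7/4, -3/2, -1, 0 } ⇒ -59/32
edge 8 of 15 (red): { -2, -15/8 | -59/32, -29/16, -7/4, -3/2, -1, 0 } ⇒ -119/64
edge 9 of 15 (blue): { -2, -15/8, -119/64 | -59/32, -29/16, -7/4, -3/2, -1, 0 } ⇒ -237/128
edge 10 of 15 (blue): { -2, -15/8, -119/64, -237/128 | -59/32, -29/16, -7/4, -3/2, -1, 0 } ⇒ -473/256
edge 11 of 15 (red): { -2, -15/8, -119/64, -237/128 | -473/256, -59/32, -29/16, -7/4, -3/2, -1, 0 } ⇒ -947/512
edge 12 of 15 (red): { -2, -15/8, -119/64, -237/128 | -947/512, -473/256, -59/32, -29/16, -7/4, -3/2, -1, 0 } ⇒ -1895/1024
edge 13 of 15 (blue): { -2, -15/8, -119/64, -237/128, -1895/1024 | -947/512, -473/256, -59/32, -29/16, -7/4, -3/2, -1, 0 } ⇒ -3789/2048
edge 14 of 15 (blue): { -2, -15/8, -119/64, -237/128, -1895/1024, -3789/2048 | -947/512, -473/256, -59/32, -29/16, -7/4, -3/2, -1, 0 } ⇒ -7577/4096
edge 15 of 15 (blue): { -2, -15/8, -119/64, -237/128, -1895/1024, -3789/2048, -7577/4096 | -947/512, -473/256, -59/32, -29/16, -7/4, -3/2, -1, 0 } ⇒ -15153/8192

-15153/8192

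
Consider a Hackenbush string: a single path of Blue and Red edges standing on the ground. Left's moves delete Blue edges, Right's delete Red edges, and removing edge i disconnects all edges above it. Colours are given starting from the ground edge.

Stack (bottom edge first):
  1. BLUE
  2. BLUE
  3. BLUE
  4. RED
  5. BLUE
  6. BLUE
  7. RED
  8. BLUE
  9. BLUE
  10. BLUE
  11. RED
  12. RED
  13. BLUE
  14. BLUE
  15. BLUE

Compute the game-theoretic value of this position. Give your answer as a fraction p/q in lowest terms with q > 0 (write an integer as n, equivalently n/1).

11727/4096

Prefix values for BLUE BLUE BLUE RED BLUE BLUE RED BLUE BLUE BLUE RED RED BLUE BLUE BLUE via {L|R} + simplicity:
step 1: add BLUE to get B; options L={ 0 } R={ none } — 1
step 2: add BLUE to get BB; options L={ 0, 1 } R={ none } — 2
step 3: add BLUE to get BBB; options L={ 0, 1, 2 } R={ none } — 3
step 4: add RED to get BBBR; options L={ 0, 1, 2 } R={ 3 } — 5/2
step 5: add BLUE to get BBBRB; options L={ 0, 1, 2, 5/2 } R={ 3 } — 11/4
step 6: add BLUE to get BBBRBB; options L={ 0, 1, 2, 5/2, 11/4 } R={ 3 } — 23/8
step 7: add RED to get BBBRBBR; options L={ 0, 1, 2, 5/2, 11/4 } R={ 23/8, 3 } — 45/16
step 8: add BLUE to get BBBRBBRB; options L={ 0, 1, 2, 5/2, 11/4, 45/16 } R={ 23/8, 3 } — 91/32
step 9: add BLUE to get BBBRBBRBB; options L={ 0, 1, 2, 5/2, 11/4, 45/16, 91/32 } R={ 23/8, 3 } — 183/64
step 10: add BLUE to get BBBRBBRBBB; options L={ 0, 1, 2, 5/2, 11/4, 45/16, 91/32, 183/64 } R={ 23/8, 3 } — 367/128
step 11: add RED to get BBBRBBRBBBR; options L={ 0, 1, 2, 5/2, 11/4, 45/16, 91/32, 183/64 } R={ 367/128, 23/8, 3 } — 733/256
step 12: add RED to get BBBRBBRBBBRR; options L={ 0, 1, 2, 5/2, 11/4, 45/16, 91/32, 183/64 } R={ 733/256, 367/128, 23/8, 3 } — 1465/512
step 13: add BLUE to get BBBRBBRBBBRRB; options L={ 0, 1, 2, 5/2, 11/4, 45/16, 91/32, 183/64, 1465/512 } R={ 733/256, 367/128, 23/8, 3 } — 2931/1024
step 14: add BLUE to get BBBRBBRBBBRRBB; options L={ 0, 1, 2, 5/2, 11/4, 45/16, 91/32, 183/64, 1465/512, 2931/1024 } R={ 733/256, 367/128, 23/8, 3 } — 5863/2048
step 15: add BLUE to get BBBRBBRBBBRRBBB; options L={ 0, 1, 2, 5/2, 11/4, 45/16, 91/32, 183/64, 1465/512, 2931/1024, 5863/2048 } R={ 733/256, 367/128, 23/8, 3 } — 11727/4096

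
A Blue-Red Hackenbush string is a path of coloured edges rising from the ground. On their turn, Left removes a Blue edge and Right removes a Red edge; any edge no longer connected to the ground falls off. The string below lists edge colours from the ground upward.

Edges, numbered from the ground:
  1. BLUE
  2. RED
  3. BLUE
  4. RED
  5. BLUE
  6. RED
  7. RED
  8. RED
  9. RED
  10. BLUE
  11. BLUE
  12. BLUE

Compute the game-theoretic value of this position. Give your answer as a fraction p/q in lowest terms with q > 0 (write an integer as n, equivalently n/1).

step 1: add BLUE to get B; options L={ 0 } R={ ∅ } → 1
step 2: add RED to get BR; options L={ 0 } R={ 1 } → 1/2
step 3: add BLUE to get BRB; options L={ 0, 1/2 } R={ 1 } → 3/4
step 4: add RED to get BRBR; options L={ 0, 1/2 } R={ 3/4, 1 } → 5/8
step 5: add BLUE to get BRBRB; options L={ 0, 1/2, 5/8 } R={ 3/4, 1 } → 11/16
step 6: add RED to get BRBRBR; options L={ 0, 1/2, 5/8 } R={ 11/16, 3/4, 1 } → 21/32
step 7: add RED to get BRBRBRR; options L={ 0, 1/2, 5/8 } R={ 21/32, 11/16, 3/4, 1 } → 41/64
step 8: add RED to get BRBRBRRR; options L={ 0, 1/2, 5/8 } R={ 41/64, 21/32, 11/16, 3/4, 1 } → 81/128
step 9: add RED to get BRBRBRRRR; options L={ 0, 1/2, 5/8 } R={ 81/128, 41/64, 21/32, 11/16, 3/4, 1 } → 161/256
step 10: add BLUE to get BRBRBRRRRB; options L={ 0, 1/2, 5/8, 161/256 } R={ 81/128, 41/64, 21/32, 11/16, 3/4, 1 } → 323/512
step 11: add BLUE to get BRBRBRRRRBB; options L={ 0, 1/2, 5/8, 161/256, 323/512 } R={ 81/128, 41/64, 21/32, 11/16, 3/4, 1 } → 647/1024
step 12: add BLUE to get BRBRBRRRRBBB; options L={ 0, 1/2, 5/8, 161/256, 323/512, 647/1024 } R={ 81/128, 41/64, 21/32, 11/16, 3/4, 1 } → 1295/2048

1295/2048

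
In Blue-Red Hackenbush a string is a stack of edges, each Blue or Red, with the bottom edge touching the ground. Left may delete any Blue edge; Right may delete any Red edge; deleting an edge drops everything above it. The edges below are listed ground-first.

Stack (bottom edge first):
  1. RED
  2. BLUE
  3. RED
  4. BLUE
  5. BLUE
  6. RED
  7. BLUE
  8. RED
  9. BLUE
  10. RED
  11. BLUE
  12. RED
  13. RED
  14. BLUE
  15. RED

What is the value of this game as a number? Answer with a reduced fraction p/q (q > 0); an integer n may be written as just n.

-9563/16384

Build value(s[:k]) for k = 1..15, string s = RED BLUE RED BLUE BLUE RED BLUE RED BLUE RED BLUE RED RED BLUE RED.
step 1: add RED to get R; options L={ · } R={ 0 } — -1
step 2: add BLUE to get RB; options L={ -1 } R={ 0 } — -1/2
step 3: add RED to get RBR; options L={ -1 } R={ -1/2; 0 } — -3/4
step 4: add BLUE to get RBRB; options L={ -1; -3/4 } R={ -1/2; 0 } — -5/8
step 5: add BLUE to get RBRBB; options L={ -1; -3/4; -5/8 } R={ -1/2; 0 } — -9/16
step 6: add RED to get RBRBBR; options L={ -1; -3/4; -5/8 } R={ -9/16; -1/2; 0 } — -19/32
step 7: add BLUE to get RBRBBRB; options L={ -1; -3/4; -5/8; -19/32 } R={ -9/16; -1/2; 0 } — -37/64
step 8: add RED to get RBRBBRBR; options L={ -1; -3/4; -5/8; -19/32 } R={ -37/64; -9/16; -1/2; 0 } — -75/128
step 9: add BLUE to get RBRBBRBRB; options L={ -1; -3/4; -5/8; -19/32; -75/128 } R={ -37/64; -9/16; -1/2; 0 } — -149/256
step 10: add RED to get RBRBBRBRBR; options L={ -1; -3/4; -5/8; -19/32; -75/128 } R={ -149/256; -37/64; -9/16; -1/2; 0 } — -299/512
step 11: add BLUE to get RBRBBRBRBRB; options L={ -1; -3/4; -5/8; -19/32; -75/128; -299/512 } R={ -149/256; -37/64; -9/16; -1/2; 0 } — -597/1024
step 12: add RED to get RBRBBRBRBRBR; options L={ -1; -3/4; -5/8; -19/32; -75/128; -299/512 } R={ -597/1024; -149/256; -37/64; -9/16; -1/2; 0 } — -1195/2048
step 13: add RED to get RBRBBRBRBRBRR; options L={ -1; -3/4; -5/8; -19/32; -75/128; -299/512 } R={ -1195/2048; -597/1024; -149/256; -37/64; -9/16; -1/2; 0 } — -2391/4096
step 14: add BLUE to get RBRBBRBRBRBRRB; options L={ -1; -3/4; -5/8; -19/32; -75/128; -299/512; -2391/4096 } R={ -1195/2048; -597/1024; -149/256; -37/64; -9/16; -1/2; 0 } — -4781/8192
step 15: add RED to get RBRBBRBRBRBRRBR; options L={ -1; -3/4; -5/8; -19/32; -75/128; -299/512; -2391/4096 } R={ -4781/8192; -1195/2048; -597/1024; -149/256; -37/64; -9/16; -1/2; 0 } — -9563/16384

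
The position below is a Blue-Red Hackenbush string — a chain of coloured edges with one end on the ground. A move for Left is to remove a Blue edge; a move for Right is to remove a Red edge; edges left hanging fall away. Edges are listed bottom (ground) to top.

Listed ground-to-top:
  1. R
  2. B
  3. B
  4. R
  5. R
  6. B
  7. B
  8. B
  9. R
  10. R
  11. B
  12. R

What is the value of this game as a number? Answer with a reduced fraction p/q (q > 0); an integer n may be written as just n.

-795/2048

Build G(s[:k]) for k = 1..12, string s = R B B R R B B B R R B R.
G_1 [R]  L=[]  R=[0]  gives -1
G_2 [RB]  L=[-1]  R=[0]  gives -1/2
G_3 [RBB]  L=[-1 -1/2]  R=[0]  gives -1/4
G_4 [RBBR]  L=[-1 -1/2]  R=[-1/4 0]  gives -3/8
G_5 [RBBRR]  L=[-1 -1/2]  R=[-3/8 -1/4 0]  gives -7/16
G_6 [RBBRRB]  L=[-1 -1/2 -7/16]  R=[-3/8 -1/4 0]  gives -13/32
G_7 [RBBRRBB]  L=[-1 -1/2 -7/16 -13/32]  R=[-3/8 -1/4 0]  gives -25/64
G_8 [RBBRRBBB]  L=[-1 -1/2 -7/16 -13/32 -25/64]  R=[-3/8 -1/4 0]  gives -49/128
G_9 [RBBRRBBBR]  L=[-1 -1/2 -7/16 -13/32 -25/64]  R=[-49/128 -3/8 -1/4 0]  gives -99/256
G_10 [RBBRRBBBRR]  L=[-1 -1/2 -7/16 -13/32 -25/64]  R=[-99/256 -49/128 -3/8 -1/4 0]  gives -199/512
G_11 [RBBRRBBBRRB]  L=[-1 -1/2 -7/16 -13/32 -25/64 -199/512]  R=[-99/256 -49/128 -3/8 -1/4 0]  gives -397/1024
G_12 [RBBRRBBBRRBR]  L=[-1 -1/2 -7/16 -13/32 -25/64 -199/512]  R=[-397/1024 -99/256 -49/128 -3/8 -1/4 0]  gives -795/2048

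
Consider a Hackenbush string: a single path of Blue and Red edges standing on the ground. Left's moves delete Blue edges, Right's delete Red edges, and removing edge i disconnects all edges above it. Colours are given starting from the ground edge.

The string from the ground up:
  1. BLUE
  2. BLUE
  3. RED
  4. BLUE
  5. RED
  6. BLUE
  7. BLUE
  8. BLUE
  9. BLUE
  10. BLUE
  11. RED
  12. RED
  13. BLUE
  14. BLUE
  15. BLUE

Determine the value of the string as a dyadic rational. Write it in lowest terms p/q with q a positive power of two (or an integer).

v_1 [B]  L=[0]  R=[∅]  gives 1
v_2 [BB]  L=[0,1]  R=[∅]  gives 2
v_3 [BBR]  L=[0,1]  R=[2]  gives 3/2
v_4 [BBRB]  L=[0,1,3/2]  R=[2]  gives 7/4
v_5 [BBRBR]  L=[0,1,3/2]  R=[7/4,2]  gives 13/8
v_6 [BBRBRB]  L=[0,1,3/2,13/8]  R=[7/4,2]  gives 27/16
v_7 [BBRBRBB]  L=[0,1,3/2,13/8,27/16]  R=[7/4,2]  gives 55/32
v_8 [BBRBRBBB]  L=[0,1,3/2,13/8,27/16,55/32]  R=[7/4,2]  gives 111/64
v_9 [BBRBRBBBB]  L=[0,1,3/2,13/8,27/16,55/32,111/64]  R=[7/4,2]  gives 223/128
v_10 [BBRBRBBBBB]  L=[0,1,3/2,13/8,27/16,55/32,111/64,223/128]  R=[7/4,2]  gives 447/256
v_11 [BBRBRBBBBBR]  L=[0,1,3/2,13/8,27/16,55/32,111/64,223/128]  R=[447/256,7/4,2]  gives 893/512
v_12 [BBRBRBBBBBRR]  L=[0,1,3/2,13/8,27/16,55/32,111/64,223/128]  R=[893/512,447/256,7/4,2]  gives 1785/1024
v_13 [BBRBRBBBBBRRB]  L=[0,1,3/2,13/8,27/16,55/32,111/64,223/128,1785/1024]  R=[893/512,447/256,7/4,2]  gives 3571/2048
v_14 [BBRBRBBBBBRRBB]  L=[0,1,3/2,13/8,27/16,55/32,111/64,223/128,1785/1024,3571/2048]  R=[893/512,447/256,7/4,2]  gives 7143/4096
v_15 [BBRBRBBBBBRRBBB]  L=[0,1,3/2,13/8,27/16,55/32,111/64,223/128,1785/1024,3571/2048,7143/4096]  R=[893/512,447/256,7/4,2]  gives 14287/8192

14287/8192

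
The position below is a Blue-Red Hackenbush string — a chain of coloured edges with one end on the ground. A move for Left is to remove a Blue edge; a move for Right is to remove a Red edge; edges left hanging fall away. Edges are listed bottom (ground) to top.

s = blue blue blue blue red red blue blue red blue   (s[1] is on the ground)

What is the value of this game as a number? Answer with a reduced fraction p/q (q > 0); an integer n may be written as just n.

219/64

Build G(s[:k]) for k = 1..10, string s = blue blue blue blue red red blue blue red blue.
G(b) = { 0 | none } so 1
G(bb) = { 0 1 | none } so 2
G(bbb) = { 0 1 2 | none } so 3
G(bbbb) = { 0 1 2 3 | none } so 4
G(bbbbr) = { 0 1 2 3 | 4 } so 7/2
G(bbbbrr) = { 0 1 2 3 | 7/2 4 } so 13/4
G(bbbbrrb) = { 0 1 2 3 13/4 | 7/2 4 } so 27/8
G(bbbbrrbb) = { 0 1 2 3 13/4 27/8 | 7/2 4 } so 55/16
G(bbbbrrbbr) = { 0 1 2 3 13/4 27/8 | 55/16 7/2 4 } so 109/32
G(bbbbrrbbrb) = { 0 1 2 3 13/4 27/8 109/32 | 55/16 7/2 4 } so 219/64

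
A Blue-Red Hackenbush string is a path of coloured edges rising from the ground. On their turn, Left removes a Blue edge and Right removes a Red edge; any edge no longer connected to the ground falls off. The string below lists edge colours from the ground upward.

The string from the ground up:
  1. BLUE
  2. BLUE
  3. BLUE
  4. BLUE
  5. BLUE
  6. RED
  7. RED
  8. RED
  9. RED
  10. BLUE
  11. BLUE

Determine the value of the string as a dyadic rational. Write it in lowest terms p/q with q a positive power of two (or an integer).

263/64

step 1: add BLUE to get B; options L={ 0 } R={ ∅ } → 1
step 2: add BLUE to get BB; options L={ 0 1 } R={ ∅ } → 2
step 3: add BLUE to get BBB; options L={ 0 1 2 } R={ ∅ } → 3
step 4: add BLUE to get BBBB; options L={ 0 1 2 3 } R={ ∅ } → 4
step 5: add BLUE to get BBBBB; options L={ 0 1 2 3 4 } R={ ∅ } → 5
step 6: add RED to get BBBBBR; options L={ 0 1 2 3 4 } R={ 5 } → 9/2
step 7: add RED to get BBBBBRR; options L={ 0 1 2 3 4 } R={ 9/2 5 } → 17/4
step 8: add RED to get BBBBBRRR; options L={ 0 1 2 3 4 } R={ 17/4 9/2 5 } → 33/8
step 9: add RED to get BBBBBRRRR; options L={ 0 1 2 3 4 } R={ 33/8 17/4 9/2 5 } → 65/16
step 10: add BLUE to get BBBBBRRRRB; options L={ 0 1 2 3 4 65/16 } R={ 33/8 17/4 9/2 5 } → 131/32
step 11: add BLUE to get BBBBBRRRRBB; options L={ 0 1 2 3 4 65/16 131/32 } R={ 33/8 17/4 9/2 5 } → 263/64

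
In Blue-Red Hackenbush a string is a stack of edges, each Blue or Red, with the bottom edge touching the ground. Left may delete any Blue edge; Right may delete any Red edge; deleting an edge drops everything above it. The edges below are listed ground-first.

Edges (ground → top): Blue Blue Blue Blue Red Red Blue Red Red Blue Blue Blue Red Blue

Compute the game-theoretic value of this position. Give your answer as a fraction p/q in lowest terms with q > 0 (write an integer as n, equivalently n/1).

3387/1024

edge 1 of 14 (Blue): { 0 | (no moves) } -> 1
edge 2 of 14 (Blue): { 0; 1 | (no moves) } -> 2
edge 3 of 14 (Blue): { 0; 1; 2 | (no moves) } -> 3
edge 4 of 14 (Blue): { 0; 1; 2; 3 | (no moves) } -> 4
edge 5 of 14 (Red): { 0; 1; 2; 3 | 4 } -> 7/2
edge 6 of 14 (Red): { 0; 1; 2; 3 | 7/2; 4 } -> 13/4
edge 7 of 14 (Blue): { 0; 1; 2; 3; 13/4 | 7/2; 4 } -> 27/8
edge 8 of 14 (Red): { 0; 1; 2; 3; 13/4 | 27/8; 7/2; 4 } -> 53/16
edge 9 of 14 (Red): { 0; 1; 2; 3; 13/4 | 53/16; 27/8; 7/2; 4 } -> 105/32
edge 10 of 14 (Blue): { 0; 1; 2; 3; 13/4; 105/32 | 53/16; 27/8; 7/2; 4 } -> 211/64
edge 11 of 14 (Blue): { 0; 1; 2; 3; 13/4; 105/32; 211/64 | 53/16; 27/8; 7/2; 4 } -> 423/128
edge 12 of 14 (Blue): { 0; 1; 2; 3; 13/4; 105/32; 211/64; 423/128 | 53/16; 27/8; 7/2; 4 } -> 847/256
edge 13 of 14 (Red): { 0; 1; 2; 3; 13/4; 105/32; 211/64; 423/128 | 847/256; 53/16; 27/8; 7/2; 4 } -> 1693/512
edge 14 of 14 (Blue): { 0; 1; 2; 3; 13/4; 105/32; 211/64; 423/128; 1693/512 | 847/256; 53/16; 27/8; 7/2; 4 } -> 3387/1024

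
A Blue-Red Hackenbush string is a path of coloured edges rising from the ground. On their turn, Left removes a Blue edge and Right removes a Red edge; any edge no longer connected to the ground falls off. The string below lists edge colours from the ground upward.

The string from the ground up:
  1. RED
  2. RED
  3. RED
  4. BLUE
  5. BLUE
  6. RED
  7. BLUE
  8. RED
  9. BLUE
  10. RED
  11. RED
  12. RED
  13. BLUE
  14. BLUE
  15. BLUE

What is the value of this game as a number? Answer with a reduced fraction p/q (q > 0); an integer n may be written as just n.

step 1: add RED to get R; options L={ (no moves) } R={ 0 } -> -1
step 2: add RED to get RR; options L={ (no moves) } R={ -1, 0 } -> -2
step 3: add RED to get RRR; options L={ (no moves) } R={ -2, -1, 0 } -> -3
step 4: add BLUE to get RRRB; options L={ -3 } R={ -2, -1, 0 } -> -5/2
step 5: add BLUE to get RRRBB; options L={ -3, -5/2 } R={ -2, -1, 0 } -> -9/4
step 6: add RED to get RRRBBR; options L={ -3, -5/2 } R={ -9/4, -2, -1, 0 } -> -19/8
step 7: add BLUE to get RRRBBRB; options L={ -3, -5/2, -19/8 } R={ -9/4, -2, -1, 0 } -> -37/16
step 8: add RED to get RRRBBRBR; options L={ -3, -5/2, -19/8 } R={ -37/16, -9/4, -2, -1, 0 } -> -75/32
step 9: add BLUE to get RRRBBRBRB; options L={ -3, -5/2, -19/8, -75/32 } R={ -37/16, -9/4, -2, -1, 0 } -> -149/64
step 10: add RED to get RRRBBRBRBR; options L={ -3, -5/2, -19/8, -75/32 } R={ -149/64, -37/16, -9/4, -2, -1, 0 } -> -299/128
step 11: add RED to get RRRBBRBRBRR; options L={ -3, -5/2, -19/8, -75/32 } R={ -299/128, -149/64, -37/16, -9/4, -2, -1, 0 } -> -599/256
step 12: add RED to get RRRBBRBRBRRR; options L={ -3, -5/2, -19/8, -75/32 } R={ -599/256, -299/128, -149/64, -37/16, -9/4, -2, -1, 0 } -> -1199/512
step 13: add BLUE to get RRRBBRBRBRRRB; options L={ -3, -5/2, -19/8, -75/32, -1199/512 } R={ -599/256, -299/128, -149/64, -37/16, -9/4, -2, -1, 0 } -> -2397/1024
step 14: add BLUE to get RRRBBRBRBRRRBB; options L={ -3, -5/2, -19/8, -75/32, -1199/512, -2397/1024 } R={ -599/256, -299/128, -149/64, -37/16, -9/4, -2, -1, 0 } -> -4793/2048
step 15: add BLUE to get RRRBBRBRBRRRBBB; options L={ -3, -5/2, -19/8, -75/32, -1199/512, -2397/1024, -4793/2048 } R={ -599/256, -299/128, -149/64, -37/16, -9/4, -2, -1, 0 } -> -9585/4096

-9585/4096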